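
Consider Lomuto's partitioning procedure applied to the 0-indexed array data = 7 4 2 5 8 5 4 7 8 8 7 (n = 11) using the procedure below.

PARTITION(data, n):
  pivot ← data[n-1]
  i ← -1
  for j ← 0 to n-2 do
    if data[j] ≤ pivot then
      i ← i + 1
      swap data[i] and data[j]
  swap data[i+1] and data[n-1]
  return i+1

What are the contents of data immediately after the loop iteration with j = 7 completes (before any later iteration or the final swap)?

7 4 2 5 5 4 7 8 8 8 7

pivot=7, i=-1
j=0: 7≤7, i=0, swap(0,0) ⇒ 7 4 2 5 8 5 4 7 8 8 7
j=1: 4≤7, i=1, swap(1,1) ⇒ 7 4 2 5 8 5 4 7 8 8 7
j=2: 2≤7, i=2, swap(2,2) ⇒ 7 4 2 5 8 5 4 7 8 8 7
j=3: 5≤7, i=3, swap(3,3) ⇒ 7 4 2 5 8 5 4 7 8 8 7
j=4: 8>7, skip
j=5: 5≤7, i=4, swap(4,5) ⇒ 7 4 2 5 5 8 4 7 8 8 7
j=6: 4≤7, i=5, swap(5,6) ⇒ 7 4 2 5 5 4 8 7 8 8 7
j=7: 7≤7, i=6, swap(6,7) ⇒ 7 4 2 5 5 4 7 8 8 8 7
(after j=7) data = 7 4 2 5 5 4 7 8 8 8 7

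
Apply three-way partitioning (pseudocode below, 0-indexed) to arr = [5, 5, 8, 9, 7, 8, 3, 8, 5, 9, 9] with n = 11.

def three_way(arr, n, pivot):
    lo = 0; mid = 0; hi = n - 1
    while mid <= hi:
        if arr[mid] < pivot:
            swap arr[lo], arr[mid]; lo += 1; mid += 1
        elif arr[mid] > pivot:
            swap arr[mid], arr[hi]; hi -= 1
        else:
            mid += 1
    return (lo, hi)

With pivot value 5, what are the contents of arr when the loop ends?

[3, 5, 5, 5, 8, 7, 8, 9, 9, 9, 8]

lo=0 mid=0 hi=10
5=5: mid=1
5=5: mid=2
8>5: swap(2,10), hi=9 ⇒ [5, 5, 9, 9, 7, 8, 3, 8, 5, 9, 8]
9>5: swap(2,9), hi=8 ⇒ [5, 5, 9, 9, 7, 8, 3, 8, 5, 9, 8]
9>5: swap(2,8), hi=7 ⇒ [5, 5, 5, 9, 7, 8, 3, 8, 9, 9, 8]
5=5: mid=3
9>5: swap(3,7), hi=6 ⇒ [5, 5, 5, 8, 7, 8, 3, 9, 9, 9, 8]
8>5: swap(3,6), hi=5 ⇒ [5, 5, 5, 3, 7, 8, 8, 9, 9, 9, 8]
3<5: swap(0,3), lo=1 mid=4 ⇒ [3, 5, 5, 5, 7, 8, 8, 9, 9, 9, 8]
7>5: swap(4,5), hi=4 ⇒ [3, 5, 5, 5, 8, 7, 8, 9, 9, 9, 8]
8>5: swap(4,4), hi=3 ⇒ [3, 5, 5, 5, 8, 7, 8, 9, 9, 9, 8]
done. lo=1 hi=3; arr=[3, 5, 5, 5, 8, 7, 8, 9, 9, 9, 8]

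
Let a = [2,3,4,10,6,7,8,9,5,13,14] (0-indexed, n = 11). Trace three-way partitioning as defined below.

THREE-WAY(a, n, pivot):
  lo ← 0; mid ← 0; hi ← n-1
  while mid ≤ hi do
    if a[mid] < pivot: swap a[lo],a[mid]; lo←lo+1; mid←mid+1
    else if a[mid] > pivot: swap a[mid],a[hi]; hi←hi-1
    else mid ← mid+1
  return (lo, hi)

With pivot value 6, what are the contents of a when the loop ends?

pivot = 6; lo=0, mid=0, hi=10
a[mid]=2<6: swap a[0],a[0]; lo=1,mid=1 → [2,3,4,10,6,7,8,9,5,13,14]
a[mid]=3<6: swap a[1],a[1]; lo=2,mid=2 → [2,3,4,10,6,7,8,9,5,13,14]
a[mid]=4<6: swap a[2],a[2]; lo=3,mid=3 → [2,3,4,10,6,7,8,9,5,13,14]
a[mid]=10>6: swap a[3],a[10]; hi=9 → [2,3,4,14,6,7,8,9,5,13,10]
a[mid]=14>6: swap a[3],a[9]; hi=8 → [2,3,4,13,6,7,8,9,5,14,10]
a[mid]=13>6: swap a[3],a[8]; hi=7 → [2,3,4,5,6,7,8,9,13,14,10]
a[mid]=5<6: swap a[3],a[3]; lo=4,mid=4 → [2,3,4,5,6,7,8,9,13,14,10]
a[mid]=6=6: mid=5
a[mid]=7>6: swap a[5],a[7]; hi=6 → [2,3,4,5,6,9,8,7,13,14,10]
a[mid]=9>6: swap a[5],a[6]; hi=5 → [2,3,4,5,6,8,9,7,13,14,10]
a[mid]=8>6: swap a[5],a[5]; hi=4 → [2,3,4,5,6,8,9,7,13,14,10]
end: lo=4, hi=4; a = [2,3,4,5,6,8,9,7,13,14,10]

[2,3,4,5,6,8,9,7,13,14,10]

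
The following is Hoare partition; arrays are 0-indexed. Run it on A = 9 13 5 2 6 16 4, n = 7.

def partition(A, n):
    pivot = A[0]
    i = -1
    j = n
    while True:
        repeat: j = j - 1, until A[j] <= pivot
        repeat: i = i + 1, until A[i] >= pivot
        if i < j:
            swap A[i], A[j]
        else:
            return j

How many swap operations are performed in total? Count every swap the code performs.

pivot=9
j stops at 6 (4), i stops at 0 (9); swap ⇒ 4 13 5 2 6 16 9
j stops at 4 (6), i stops at 1 (13); swap ⇒ 4 6 5 2 13 16 9
j stops at 3, i stops at 4; i≥j ⇒ return 3. A=4 6 5 2 13 16 9

2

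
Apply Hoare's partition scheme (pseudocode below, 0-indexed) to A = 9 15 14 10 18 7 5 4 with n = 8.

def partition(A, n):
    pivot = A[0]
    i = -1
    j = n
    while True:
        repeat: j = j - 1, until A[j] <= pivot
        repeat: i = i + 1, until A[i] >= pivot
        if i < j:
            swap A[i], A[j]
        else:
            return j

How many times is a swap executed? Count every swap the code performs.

3

pivot=9
j stops at 7 (4), i stops at 0 (9); swap ⇒ 4 15 14 10 18 7 5 9
j stops at 6 (5), i stops at 1 (15); swap ⇒ 4 5 14 10 18 7 15 9
j stops at 5 (7), i stops at 2 (14); swap ⇒ 4 5 7 10 18 14 15 9
j stops at 2, i stops at 3; i≥j ⇒ return 2. A=4 5 7 10 18 14 15 9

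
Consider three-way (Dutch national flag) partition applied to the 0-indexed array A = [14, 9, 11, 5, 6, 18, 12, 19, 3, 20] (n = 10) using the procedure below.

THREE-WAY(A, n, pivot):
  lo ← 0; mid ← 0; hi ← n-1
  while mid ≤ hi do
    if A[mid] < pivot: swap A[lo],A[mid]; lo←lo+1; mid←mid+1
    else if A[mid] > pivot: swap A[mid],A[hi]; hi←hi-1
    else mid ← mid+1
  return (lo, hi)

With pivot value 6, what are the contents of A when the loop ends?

[3, 5, 6, 11, 18, 12, 19, 9, 20, 14]

pivot = 6; lo=0, mid=0, hi=9
A[mid]=14>6: swap A[0],A[9]; hi=8 → [20, 9, 11, 5, 6, 18, 12, 19, 3, 14]
A[mid]=20>6: swap A[0],A[8]; hi=7 → [3, 9, 11, 5, 6, 18, 12, 19, 20, 14]
A[mid]=3<6: swap A[0],A[0]; lo=1,mid=1 → [3, 9, 11, 5, 6, 18, 12, 19, 20, 14]
A[mid]=9>6: swap A[1],A[7]; hi=6 → [3, 19, 11, 5, 6, 18, 12, 9, 20, 14]
A[mid]=19>6: swap A[1],A[6]; hi=5 → [3, 12, 11, 5, 6, 18, 19, 9, 20, 14]
A[mid]=12>6: swap A[1],A[5]; hi=4 → [3, 18, 11, 5, 6, 12, 19, 9, 20, 14]
A[mid]=18>6: swap A[1],A[4]; hi=3 → [3, 6, 11, 5, 18, 12, 19, 9, 20, 14]
A[mid]=6=6: mid=2
A[mid]=11>6: swap A[2],A[3]; hi=2 → [3, 6, 5, 11, 18, 12, 19, 9, 20, 14]
A[mid]=5<6: swap A[1],A[2]; lo=2,mid=3 → [3, 5, 6, 11, 18, 12, 19, 9, 20, 14]
end: lo=2, hi=2; A = [3, 5, 6, 11, 18, 12, 19, 9, 20, 14]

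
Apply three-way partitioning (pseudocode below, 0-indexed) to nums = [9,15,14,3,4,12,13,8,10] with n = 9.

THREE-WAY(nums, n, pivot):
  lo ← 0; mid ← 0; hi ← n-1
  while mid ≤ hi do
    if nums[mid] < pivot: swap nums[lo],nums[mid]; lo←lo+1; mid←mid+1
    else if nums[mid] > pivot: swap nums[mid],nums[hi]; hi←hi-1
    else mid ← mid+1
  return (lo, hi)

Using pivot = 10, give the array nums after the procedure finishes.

pivot = 10; lo=0, mid=0, hi=8
nums[mid]=9<10: swap nums[0],nums[0]; lo=1,mid=1 → [9,15,14,3,4,12,13,8,10]
nums[mid]=15>10: swap nums[1],nums[8]; hi=7 → [9,10,14,3,4,12,13,8,15]
nums[mid]=10=10: mid=2
nums[mid]=14>10: swap nums[2],nums[7]; hi=6 → [9,10,8,3,4,12,13,14,15]
nums[mid]=8<10: swap nums[1],nums[2]; lo=2,mid=3 → [9,8,10,3,4,12,13,14,15]
nums[mid]=3<10: swap nums[2],nums[3]; lo=3,mid=4 → [9,8,3,10,4,12,13,14,15]
nums[mid]=4<10: swap nums[3],nums[4]; lo=4,mid=5 → [9,8,3,4,10,12,13,14,15]
nums[mid]=12>10: swap nums[5],nums[6]; hi=5 → [9,8,3,4,10,13,12,14,15]
nums[mid]=13>10: swap nums[5],nums[5]; hi=4 → [9,8,3,4,10,13,12,14,15]
end: lo=4, hi=4; nums = [9,8,3,4,10,13,12,14,15]

[9,8,3,4,10,13,12,14,15]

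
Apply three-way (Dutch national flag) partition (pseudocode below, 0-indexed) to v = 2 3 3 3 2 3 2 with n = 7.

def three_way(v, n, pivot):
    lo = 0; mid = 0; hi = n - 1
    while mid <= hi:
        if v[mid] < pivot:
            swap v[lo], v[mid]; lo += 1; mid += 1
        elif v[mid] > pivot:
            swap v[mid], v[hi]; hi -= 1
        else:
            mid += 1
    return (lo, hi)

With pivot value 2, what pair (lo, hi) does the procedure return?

(0, 2)

pivot = 2; lo=0, mid=0, hi=6
v[mid]=2=2: mid=1
v[mid]=3>2: swap v[1],v[6]; hi=5 → 2 2 3 3 2 3 3
v[mid]=2=2: mid=2
v[mid]=3>2: swap v[2],v[5]; hi=4 → 2 2 3 3 2 3 3
v[mid]=3>2: swap v[2],v[4]; hi=3 → 2 2 2 3 3 3 3
v[mid]=2=2: mid=3
v[mid]=3>2: swap v[3],v[3]; hi=2 → 2 2 2 3 3 3 3
end: lo=0, hi=2; v = 2 2 2 3 3 3 3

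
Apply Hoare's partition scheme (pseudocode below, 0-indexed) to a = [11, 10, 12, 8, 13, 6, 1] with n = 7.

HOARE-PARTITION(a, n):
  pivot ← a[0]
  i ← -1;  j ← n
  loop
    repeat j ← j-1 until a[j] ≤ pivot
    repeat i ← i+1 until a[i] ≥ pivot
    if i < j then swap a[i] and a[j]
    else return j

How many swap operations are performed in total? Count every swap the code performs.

pivot=11
j stops at 6 (1), i stops at 0 (11); swap ⇒ [1, 10, 12, 8, 13, 6, 11]
j stops at 5 (6), i stops at 2 (12); swap ⇒ [1, 10, 6, 8, 13, 12, 11]
j stops at 3, i stops at 4; i≥j ⇒ return 3. a=[1, 10, 6, 8, 13, 12, 11]

2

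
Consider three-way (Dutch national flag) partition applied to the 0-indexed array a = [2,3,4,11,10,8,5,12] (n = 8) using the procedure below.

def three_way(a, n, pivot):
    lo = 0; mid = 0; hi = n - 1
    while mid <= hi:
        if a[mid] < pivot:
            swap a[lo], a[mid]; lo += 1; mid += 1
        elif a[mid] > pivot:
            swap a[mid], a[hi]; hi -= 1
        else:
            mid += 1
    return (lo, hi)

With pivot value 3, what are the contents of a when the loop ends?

[2,3,11,10,8,5,12,4]

lo=0 mid=0 hi=7
2<3: swap(0,0), lo=1 mid=1 ⇒ [2,3,4,11,10,8,5,12]
3=3: mid=2
4>3: swap(2,7), hi=6 ⇒ [2,3,12,11,10,8,5,4]
12>3: swap(2,6), hi=5 ⇒ [2,3,5,11,10,8,12,4]
5>3: swap(2,5), hi=4 ⇒ [2,3,8,11,10,5,12,4]
8>3: swap(2,4), hi=3 ⇒ [2,3,10,11,8,5,12,4]
10>3: swap(2,3), hi=2 ⇒ [2,3,11,10,8,5,12,4]
11>3: swap(2,2), hi=1 ⇒ [2,3,11,10,8,5,12,4]
done. lo=1 hi=1; a=[2,3,11,10,8,5,12,4]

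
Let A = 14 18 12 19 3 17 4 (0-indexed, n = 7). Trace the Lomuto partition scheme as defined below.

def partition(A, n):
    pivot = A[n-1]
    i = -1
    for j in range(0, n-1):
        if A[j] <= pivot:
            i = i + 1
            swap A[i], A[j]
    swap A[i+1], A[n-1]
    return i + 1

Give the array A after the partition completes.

3 4 12 19 14 17 18

pivot=4, i=-1
j=0: 14>4, skip
j=1: 18>4, skip
j=2: 12>4, skip
j=3: 19>4, skip
j=4: 3≤4, i=0, swap(0,4) ⇒ 3 18 12 19 14 17 4
j=5: 17>4, skip
swap(1,6) ⇒ 3 4 12 19 14 17 18; return 1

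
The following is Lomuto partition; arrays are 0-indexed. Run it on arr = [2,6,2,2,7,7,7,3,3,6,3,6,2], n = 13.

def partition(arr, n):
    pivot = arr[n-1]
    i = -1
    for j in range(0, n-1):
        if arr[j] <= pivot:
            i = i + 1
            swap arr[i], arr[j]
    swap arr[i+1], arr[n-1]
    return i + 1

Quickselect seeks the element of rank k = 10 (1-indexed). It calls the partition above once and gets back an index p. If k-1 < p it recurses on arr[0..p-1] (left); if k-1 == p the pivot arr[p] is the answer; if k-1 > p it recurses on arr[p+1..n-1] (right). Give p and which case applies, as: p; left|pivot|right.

pivot=2, i=-1
j=0: 2≤2, i=0, swap(0,0) ⇒ [2,6,2,2,7,7,7,3,3,6,3,6,2]
j=1: 6>2, skip
j=2: 2≤2, i=1, swap(1,2) ⇒ [2,2,6,2,7,7,7,3,3,6,3,6,2]
j=3: 2≤2, i=2, swap(2,3) ⇒ [2,2,2,6,7,7,7,3,3,6,3,6,2]
j=4: 7>2, skip
j=5: 7>2, skip
j=6: 7>2, skip
j=7: 3>2, skip
j=8: 3>2, skip
j=9: 6>2, skip
j=10: 3>2, skip
j=11: 6>2, skip
swap(3,12) ⇒ [2,2,2,2,7,7,7,3,3,6,3,6,6]; return 3
p = 3; k-1 = 9 > 3 ⇒ right

3; right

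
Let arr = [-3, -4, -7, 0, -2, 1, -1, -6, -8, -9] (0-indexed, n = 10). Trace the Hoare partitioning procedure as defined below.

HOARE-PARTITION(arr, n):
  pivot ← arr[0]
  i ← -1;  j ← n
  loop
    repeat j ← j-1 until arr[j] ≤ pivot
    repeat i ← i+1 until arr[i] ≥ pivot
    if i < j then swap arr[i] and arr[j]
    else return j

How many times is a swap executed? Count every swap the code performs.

3

pivot = arr[0] = -3; i = -1, j = 10
j→9 (arr[9]=-9≤-3), i→0 (arr[0]=-3≥-3); i<j, swap → [-9, -4, -7, 0, -2, 1, -1, -6, -8, -3]
j→8 (arr[8]=-8≤-3), i→3 (arr[3]=0≥-3); i<j, swap → [-9, -4, -7, -8, -2, 1, -1, -6, 0, -3]
j→7 (arr[7]=-6≤-3), i→4 (arr[4]=-2≥-3); i<j, swap → [-9, -4, -7, -8, -6, 1, -1, -2, 0, -3]
j→4, i→5; i≥j, return j=4. arr = [-9, -4, -7, -8, -6, 1, -1, -2, 0, -3]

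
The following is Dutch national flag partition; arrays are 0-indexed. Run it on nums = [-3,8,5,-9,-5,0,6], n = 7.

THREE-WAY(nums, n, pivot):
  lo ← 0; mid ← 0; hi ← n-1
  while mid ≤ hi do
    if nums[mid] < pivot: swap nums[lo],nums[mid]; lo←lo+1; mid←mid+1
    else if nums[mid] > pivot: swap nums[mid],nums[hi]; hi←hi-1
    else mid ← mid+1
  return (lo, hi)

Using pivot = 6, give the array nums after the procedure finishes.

lo=0 mid=0 hi=6
-3<6: swap(0,0), lo=1 mid=1 ⇒ [-3,8,5,-9,-5,0,6]
8>6: swap(1,6), hi=5 ⇒ [-3,6,5,-9,-5,0,8]
6=6: mid=2
5<6: swap(1,2), lo=2 mid=3 ⇒ [-3,5,6,-9,-5,0,8]
-9<6: swap(2,3), lo=3 mid=4 ⇒ [-3,5,-9,6,-5,0,8]
-5<6: swap(3,4), lo=4 mid=5 ⇒ [-3,5,-9,-5,6,0,8]
0<6: swap(4,5), lo=5 mid=6 ⇒ [-3,5,-9,-5,0,6,8]
done. lo=5 hi=5; nums=[-3,5,-9,-5,0,6,8]

[-3,5,-9,-5,0,6,8]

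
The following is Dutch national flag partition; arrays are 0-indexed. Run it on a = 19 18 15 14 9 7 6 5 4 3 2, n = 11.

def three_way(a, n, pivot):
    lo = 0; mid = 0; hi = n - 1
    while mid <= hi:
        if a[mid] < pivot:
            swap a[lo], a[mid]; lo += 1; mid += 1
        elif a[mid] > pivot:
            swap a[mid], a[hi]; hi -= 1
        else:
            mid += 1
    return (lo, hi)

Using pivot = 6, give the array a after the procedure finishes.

2 3 4 5 6 7 9 14 15 18 19

pivot = 6; lo=0, mid=0, hi=10
a[mid]=19>6: swap a[0],a[10]; hi=9 → 2 18 15 14 9 7 6 5 4 3 19
a[mid]=2<6: swap a[0],a[0]; lo=1,mid=1 → 2 18 15 14 9 7 6 5 4 3 19
a[mid]=18>6: swap a[1],a[9]; hi=8 → 2 3 15 14 9 7 6 5 4 18 19
a[mid]=3<6: swap a[1],a[1]; lo=2,mid=2 → 2 3 15 14 9 7 6 5 4 18 19
a[mid]=15>6: swap a[2],a[8]; hi=7 → 2 3 4 14 9 7 6 5 15 18 19
a[mid]=4<6: swap a[2],a[2]; lo=3,mid=3 → 2 3 4 14 9 7 6 5 15 18 19
a[mid]=14>6: swap a[3],a[7]; hi=6 → 2 3 4 5 9 7 6 14 15 18 19
a[mid]=5<6: swap a[3],a[3]; lo=4,mid=4 → 2 3 4 5 9 7 6 14 15 18 19
a[mid]=9>6: swap a[4],a[6]; hi=5 → 2 3 4 5 6 7 9 14 15 18 19
a[mid]=6=6: mid=5
a[mid]=7>6: swap a[5],a[5]; hi=4 → 2 3 4 5 6 7 9 14 15 18 19
end: lo=4, hi=4; a = 2 3 4 5 6 7 9 14 15 18 19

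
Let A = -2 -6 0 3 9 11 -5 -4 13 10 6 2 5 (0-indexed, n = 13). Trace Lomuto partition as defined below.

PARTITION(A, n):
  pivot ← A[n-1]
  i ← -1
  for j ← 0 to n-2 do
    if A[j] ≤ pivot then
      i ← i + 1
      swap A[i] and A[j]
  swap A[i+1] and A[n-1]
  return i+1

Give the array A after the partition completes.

-2 -6 0 3 -5 -4 2 5 13 10 6 9 11

pivot = A[12] = 5; i = -1
j=0: A[0]=-2 ≤ 5 → i=0, swap A[0],A[0] (no change) → -2 -6 0 3 9 11 -5 -4 13 10 6 2 5
j=1: A[1]=-6 ≤ 5 → i=1, swap A[1],A[1] (no change) → -2 -6 0 3 9 11 -5 -4 13 10 6 2 5
j=2: A[2]=0 ≤ 5 → i=2, swap A[2],A[2] (no change) → -2 -6 0 3 9 11 -5 -4 13 10 6 2 5
j=3: A[3]=3 ≤ 5 → i=3, swap A[3],A[3] (no change) → -2 -6 0 3 9 11 -5 -4 13 10 6 2 5
j=4: A[4]=9 > 5 → no swap
j=5: A[5]=11 > 5 → no swap
j=6: A[6]=-5 ≤ 5 → i=4, swap A[4],A[6] → -2 -6 0 3 -5 11 9 -4 13 10 6 2 5
j=7: A[7]=-4 ≤ 5 → i=5, swap A[5],A[7] → -2 -6 0 3 -5 -4 9 11 13 10 6 2 5
j=8: A[8]=13 > 5 → no swap
j=9: A[9]=10 > 5 → no swap
j=10: A[10]=6 > 5 → no swap
j=11: A[11]=2 ≤ 5 → i=6, swap A[6],A[11] → -2 -6 0 3 -5 -4 2 11 13 10 6 9 5
final swap A[7],A[12] → -2 -6 0 3 -5 -4 2 5 13 10 6 9 11; return 7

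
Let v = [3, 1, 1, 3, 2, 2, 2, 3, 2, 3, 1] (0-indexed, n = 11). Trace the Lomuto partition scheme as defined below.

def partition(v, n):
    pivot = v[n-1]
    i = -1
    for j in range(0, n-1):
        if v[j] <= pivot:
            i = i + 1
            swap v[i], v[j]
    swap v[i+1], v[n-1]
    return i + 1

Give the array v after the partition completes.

[1, 1, 1, 3, 2, 2, 2, 3, 2, 3, 3]

pivot=1, i=-1
j=0: 3>1, skip
j=1: 1≤1, i=0, swap(0,1) ⇒ [1, 3, 1, 3, 2, 2, 2, 3, 2, 3, 1]
j=2: 1≤1, i=1, swap(1,2) ⇒ [1, 1, 3, 3, 2, 2, 2, 3, 2, 3, 1]
j=3: 3>1, skip
j=4: 2>1, skip
j=5: 2>1, skip
j=6: 2>1, skip
j=7: 3>1, skip
j=8: 2>1, skip
j=9: 3>1, skip
swap(2,10) ⇒ [1, 1, 1, 3, 2, 2, 2, 3, 2, 3, 3]; return 2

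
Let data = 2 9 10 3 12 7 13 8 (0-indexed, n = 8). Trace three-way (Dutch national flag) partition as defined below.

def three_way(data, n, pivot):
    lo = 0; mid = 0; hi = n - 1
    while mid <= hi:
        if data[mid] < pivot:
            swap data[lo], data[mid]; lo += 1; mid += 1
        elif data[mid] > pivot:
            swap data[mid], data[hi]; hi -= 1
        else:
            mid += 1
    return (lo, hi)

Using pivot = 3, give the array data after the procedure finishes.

2 3 10 12 7 13 8 9

lo=0 mid=0 hi=7
2<3: swap(0,0), lo=1 mid=1 ⇒ 2 9 10 3 12 7 13 8
9>3: swap(1,7), hi=6 ⇒ 2 8 10 3 12 7 13 9
8>3: swap(1,6), hi=5 ⇒ 2 13 10 3 12 7 8 9
13>3: swap(1,5), hi=4 ⇒ 2 7 10 3 12 13 8 9
7>3: swap(1,4), hi=3 ⇒ 2 12 10 3 7 13 8 9
12>3: swap(1,3), hi=2 ⇒ 2 3 10 12 7 13 8 9
3=3: mid=2
10>3: swap(2,2), hi=1 ⇒ 2 3 10 12 7 13 8 9
done. lo=1 hi=1; data=2 3 10 12 7 13 8 9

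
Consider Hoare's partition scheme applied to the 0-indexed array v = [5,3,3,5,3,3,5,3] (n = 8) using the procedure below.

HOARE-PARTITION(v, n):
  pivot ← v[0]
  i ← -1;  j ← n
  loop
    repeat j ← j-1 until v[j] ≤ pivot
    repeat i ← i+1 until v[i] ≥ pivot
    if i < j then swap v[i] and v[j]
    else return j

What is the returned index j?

pivot = v[0] = 5; i = -1, j = 8
j→7 (v[7]=3≤5), i→0 (v[0]=5≥5); i<j, swap → [3,3,3,5,3,3,5,5]
j→6 (v[6]=5≤5), i→3 (v[3]=5≥5); i<j, swap → [3,3,3,5,3,3,5,5]
j→5, i→6; i≥j, return j=5. v = [3,3,3,5,3,3,5,5]

5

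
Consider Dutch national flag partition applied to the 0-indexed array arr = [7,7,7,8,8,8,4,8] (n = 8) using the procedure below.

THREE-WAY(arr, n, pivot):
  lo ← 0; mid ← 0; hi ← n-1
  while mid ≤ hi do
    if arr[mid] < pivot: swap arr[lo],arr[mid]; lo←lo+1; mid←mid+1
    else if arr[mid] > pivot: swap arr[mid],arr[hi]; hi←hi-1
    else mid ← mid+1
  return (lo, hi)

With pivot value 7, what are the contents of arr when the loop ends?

pivot = 7; lo=0, mid=0, hi=7
arr[mid]=7=7: mid=1
arr[mid]=7=7: mid=2
arr[mid]=7=7: mid=3
arr[mid]=8>7: swap arr[3],arr[7]; hi=6 → [7,7,7,8,8,8,4,8]
arr[mid]=8>7: swap arr[3],arr[6]; hi=5 → [7,7,7,4,8,8,8,8]
arr[mid]=4<7: swap arr[0],arr[3]; lo=1,mid=4 → [4,7,7,7,8,8,8,8]
arr[mid]=8>7: swap arr[4],arr[5]; hi=4 → [4,7,7,7,8,8,8,8]
arr[mid]=8>7: swap arr[4],arr[4]; hi=3 → [4,7,7,7,8,8,8,8]
end: lo=1, hi=3; arr = [4,7,7,7,8,8,8,8]

[4,7,7,7,8,8,8,8]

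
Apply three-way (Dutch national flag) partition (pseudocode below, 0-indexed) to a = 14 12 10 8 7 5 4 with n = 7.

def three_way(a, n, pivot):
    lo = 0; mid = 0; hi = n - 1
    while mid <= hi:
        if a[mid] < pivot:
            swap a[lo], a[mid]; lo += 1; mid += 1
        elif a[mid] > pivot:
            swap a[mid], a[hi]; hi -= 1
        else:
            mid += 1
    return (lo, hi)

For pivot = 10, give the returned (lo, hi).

lo=0 mid=0 hi=6
14>10: swap(0,6), hi=5 ⇒ 4 12 10 8 7 5 14
4<10: swap(0,0), lo=1 mid=1 ⇒ 4 12 10 8 7 5 14
12>10: swap(1,5), hi=4 ⇒ 4 5 10 8 7 12 14
5<10: swap(1,1), lo=2 mid=2 ⇒ 4 5 10 8 7 12 14
10=10: mid=3
8<10: swap(2,3), lo=3 mid=4 ⇒ 4 5 8 10 7 12 14
7<10: swap(3,4), lo=4 mid=5 ⇒ 4 5 8 7 10 12 14
done. lo=4 hi=4; a=4 5 8 7 10 12 14

(4, 4)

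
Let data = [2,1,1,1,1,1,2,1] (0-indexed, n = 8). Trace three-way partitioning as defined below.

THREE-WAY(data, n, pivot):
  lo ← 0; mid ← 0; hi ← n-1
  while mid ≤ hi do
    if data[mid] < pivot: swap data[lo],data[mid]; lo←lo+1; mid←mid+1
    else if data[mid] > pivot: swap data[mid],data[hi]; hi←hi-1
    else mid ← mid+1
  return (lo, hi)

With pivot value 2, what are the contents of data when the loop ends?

[1,1,1,1,1,1,2,2]

pivot = 2; lo=0, mid=0, hi=7
data[mid]=2=2: mid=1
data[mid]=1<2: swap data[0],data[1]; lo=1,mid=2 → [1,2,1,1,1,1,2,1]
data[mid]=1<2: swap data[1],data[2]; lo=2,mid=3 → [1,1,2,1,1,1,2,1]
data[mid]=1<2: swap data[2],data[3]; lo=3,mid=4 → [1,1,1,2,1,1,2,1]
data[mid]=1<2: swap data[3],data[4]; lo=4,mid=5 → [1,1,1,1,2,1,2,1]
data[mid]=1<2: swap data[4],data[5]; lo=5,mid=6 → [1,1,1,1,1,2,2,1]
data[mid]=2=2: mid=7
data[mid]=1<2: swap data[5],data[7]; lo=6,mid=8 → [1,1,1,1,1,1,2,2]
end: lo=6, hi=7; data = [1,1,1,1,1,1,2,2]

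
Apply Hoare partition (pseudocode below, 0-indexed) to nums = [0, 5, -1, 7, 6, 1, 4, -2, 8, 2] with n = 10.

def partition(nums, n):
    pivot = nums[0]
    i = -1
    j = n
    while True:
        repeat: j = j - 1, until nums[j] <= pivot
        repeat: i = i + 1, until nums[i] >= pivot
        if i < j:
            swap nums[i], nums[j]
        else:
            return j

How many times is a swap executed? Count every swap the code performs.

2

pivot = nums[0] = 0; i = -1, j = 10
j→7 (nums[7]=-2≤0), i→0 (nums[0]=0≥0); i<j, swap → [-2, 5, -1, 7, 6, 1, 4, 0, 8, 2]
j→2 (nums[2]=-1≤0), i→1 (nums[1]=5≥0); i<j, swap → [-2, -1, 5, 7, 6, 1, 4, 0, 8, 2]
j→1, i→2; i≥j, return j=1. nums = [-2, -1, 5, 7, 6, 1, 4, 0, 8, 2]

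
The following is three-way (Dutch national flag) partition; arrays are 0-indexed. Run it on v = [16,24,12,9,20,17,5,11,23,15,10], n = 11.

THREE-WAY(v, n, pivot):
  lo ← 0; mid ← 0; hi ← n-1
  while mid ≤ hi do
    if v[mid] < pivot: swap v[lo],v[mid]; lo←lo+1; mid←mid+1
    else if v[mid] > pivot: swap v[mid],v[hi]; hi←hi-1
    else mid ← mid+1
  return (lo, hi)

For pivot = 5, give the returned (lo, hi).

(0, 0)

pivot = 5; lo=0, mid=0, hi=10
v[mid]=16>5: swap v[0],v[10]; hi=9 → [10,24,12,9,20,17,5,11,23,15,16]
v[mid]=10>5: swap v[0],v[9]; hi=8 → [15,24,12,9,20,17,5,11,23,10,16]
v[mid]=15>5: swap v[0],v[8]; hi=7 → [23,24,12,9,20,17,5,11,15,10,16]
v[mid]=23>5: swap v[0],v[7]; hi=6 → [11,24,12,9,20,17,5,23,15,10,16]
v[mid]=11>5: swap v[0],v[6]; hi=5 → [5,24,12,9,20,17,11,23,15,10,16]
v[mid]=5=5: mid=1
v[mid]=24>5: swap v[1],v[5]; hi=4 → [5,17,12,9,20,24,11,23,15,10,16]
v[mid]=17>5: swap v[1],v[4]; hi=3 → [5,20,12,9,17,24,11,23,15,10,16]
v[mid]=20>5: swap v[1],v[3]; hi=2 → [5,9,12,20,17,24,11,23,15,10,16]
v[mid]=9>5: swap v[1],v[2]; hi=1 → [5,12,9,20,17,24,11,23,15,10,16]
v[mid]=12>5: swap v[1],v[1]; hi=0 → [5,12,9,20,17,24,11,23,15,10,16]
end: lo=0, hi=0; v = [5,12,9,20,17,24,11,23,15,10,16]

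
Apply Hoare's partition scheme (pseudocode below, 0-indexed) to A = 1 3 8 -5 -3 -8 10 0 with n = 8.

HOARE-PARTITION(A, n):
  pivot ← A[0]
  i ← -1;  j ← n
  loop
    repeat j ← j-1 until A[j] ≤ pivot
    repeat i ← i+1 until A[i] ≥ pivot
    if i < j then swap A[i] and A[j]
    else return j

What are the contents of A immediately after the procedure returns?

0 -8 -3 -5 8 3 10 1

pivot = A[0] = 1; i = -1, j = 8
j→7 (A[7]=0≤1), i→0 (A[0]=1≥1); i<j, swap → 0 3 8 -5 -3 -8 10 1
j→5 (A[5]=-8≤1), i→1 (A[1]=3≥1); i<j, swap → 0 -8 8 -5 -3 3 10 1
j→4 (A[4]=-3≤1), i→2 (A[2]=8≥1); i<j, swap → 0 -8 -3 -5 8 3 10 1
j→3, i→4; i≥j, return j=3. A = 0 -8 -3 -5 8 3 10 1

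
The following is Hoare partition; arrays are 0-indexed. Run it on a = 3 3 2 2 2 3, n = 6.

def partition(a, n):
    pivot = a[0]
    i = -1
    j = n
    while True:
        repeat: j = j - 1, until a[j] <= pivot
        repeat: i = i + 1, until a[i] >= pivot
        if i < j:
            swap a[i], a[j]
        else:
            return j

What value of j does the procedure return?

pivot = a[0] = 3; i = -1, j = 6
j→5 (a[5]=3≤3), i→0 (a[0]=3≥3); i<j, swap → 3 3 2 2 2 3
j→4 (a[4]=2≤3), i→1 (a[1]=3≥3); i<j, swap → 3 2 2 2 3 3
j→3, i→4; i≥j, return j=3. a = 3 2 2 2 3 3

3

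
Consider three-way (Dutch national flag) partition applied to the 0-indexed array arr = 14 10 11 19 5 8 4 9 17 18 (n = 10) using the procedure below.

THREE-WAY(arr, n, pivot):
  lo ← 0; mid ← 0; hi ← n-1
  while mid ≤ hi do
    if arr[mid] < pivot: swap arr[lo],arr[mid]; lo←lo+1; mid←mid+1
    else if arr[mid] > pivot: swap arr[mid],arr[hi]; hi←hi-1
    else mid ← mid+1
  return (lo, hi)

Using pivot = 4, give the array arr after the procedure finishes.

lo=0 mid=0 hi=9
14>4: swap(0,9), hi=8 ⇒ 18 10 11 19 5 8 4 9 17 14
18>4: swap(0,8), hi=7 ⇒ 17 10 11 19 5 8 4 9 18 14
17>4: swap(0,7), hi=6 ⇒ 9 10 11 19 5 8 4 17 18 14
9>4: swap(0,6), hi=5 ⇒ 4 10 11 19 5 8 9 17 18 14
4=4: mid=1
10>4: swap(1,5), hi=4 ⇒ 4 8 11 19 5 10 9 17 18 14
8>4: swap(1,4), hi=3 ⇒ 4 5 11 19 8 10 9 17 18 14
5>4: swap(1,3), hi=2 ⇒ 4 19 11 5 8 10 9 17 18 14
19>4: swap(1,2), hi=1 ⇒ 4 11 19 5 8 10 9 17 18 14
11>4: swap(1,1), hi=0 ⇒ 4 11 19 5 8 10 9 17 18 14
done. lo=0 hi=0; arr=4 11 19 5 8 10 9 17 18 14

4 11 19 5 8 10 9 17 18 14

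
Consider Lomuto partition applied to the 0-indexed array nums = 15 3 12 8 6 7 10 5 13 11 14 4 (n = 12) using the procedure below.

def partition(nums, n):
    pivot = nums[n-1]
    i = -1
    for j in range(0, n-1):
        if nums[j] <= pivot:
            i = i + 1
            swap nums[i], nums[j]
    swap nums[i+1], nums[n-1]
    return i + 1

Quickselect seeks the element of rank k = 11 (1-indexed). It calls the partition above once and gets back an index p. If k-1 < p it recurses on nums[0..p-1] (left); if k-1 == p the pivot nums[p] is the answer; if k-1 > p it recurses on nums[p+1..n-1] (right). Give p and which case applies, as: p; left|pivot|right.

1; right

pivot=4, i=-1
j=0: 15>4, skip
j=1: 3≤4, i=0, swap(0,1) ⇒ 3 15 12 8 6 7 10 5 13 11 14 4
j=2: 12>4, skip
j=3: 8>4, skip
j=4: 6>4, skip
j=5: 7>4, skip
j=6: 10>4, skip
j=7: 5>4, skip
j=8: 13>4, skip
j=9: 11>4, skip
j=10: 14>4, skip
swap(1,11) ⇒ 3 4 12 8 6 7 10 5 13 11 14 15; return 1
p = 1; k-1 = 10 > 1 ⇒ right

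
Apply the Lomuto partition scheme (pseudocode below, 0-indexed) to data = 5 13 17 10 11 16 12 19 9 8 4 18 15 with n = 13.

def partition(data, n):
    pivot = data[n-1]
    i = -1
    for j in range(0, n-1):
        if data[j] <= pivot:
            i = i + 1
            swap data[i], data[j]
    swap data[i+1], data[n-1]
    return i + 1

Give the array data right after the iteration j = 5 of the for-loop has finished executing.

pivot = data[12] = 15; i = -1
j=0: data[0]=5 ≤ 15 → i=0, swap data[0],data[0] (no change) → 5 13 17 10 11 16 12 19 9 8 4 18 15
j=1: data[1]=13 ≤ 15 → i=1, swap data[1],data[1] (no change) → 5 13 17 10 11 16 12 19 9 8 4 18 15
j=2: data[2]=17 > 15 → no swap
j=3: data[3]=10 ≤ 15 → i=2, swap data[2],data[3] → 5 13 10 17 11 16 12 19 9 8 4 18 15
j=4: data[4]=11 ≤ 15 → i=3, swap data[3],data[4] → 5 13 10 11 17 16 12 19 9 8 4 18 15
j=5: data[5]=16 > 15 → no swap
(after j=5) data = 5 13 10 11 17 16 12 19 9 8 4 18 15

5 13 10 11 17 16 12 19 9 8 4 18 15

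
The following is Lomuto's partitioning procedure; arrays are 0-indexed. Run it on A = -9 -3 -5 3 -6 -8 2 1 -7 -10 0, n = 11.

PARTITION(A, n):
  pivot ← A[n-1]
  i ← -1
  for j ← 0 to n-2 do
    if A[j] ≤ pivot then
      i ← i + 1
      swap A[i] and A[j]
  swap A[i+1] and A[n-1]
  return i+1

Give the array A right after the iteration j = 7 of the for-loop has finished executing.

-9 -3 -5 -6 -8 3 2 1 -7 -10 0

pivot = A[10] = 0; i = -1
j=0: A[0]=-9 ≤ 0 → i=0, swap A[0],A[0] (no change) → -9 -3 -5 3 -6 -8 2 1 -7 -10 0
j=1: A[1]=-3 ≤ 0 → i=1, swap A[1],A[1] (no change) → -9 -3 -5 3 -6 -8 2 1 -7 -10 0
j=2: A[2]=-5 ≤ 0 → i=2, swap A[2],A[2] (no change) → -9 -3 -5 3 -6 -8 2 1 -7 -10 0
j=3: A[3]=3 > 0 → no swap
j=4: A[4]=-6 ≤ 0 → i=3, swap A[3],A[4] → -9 -3 -5 -6 3 -8 2 1 -7 -10 0
j=5: A[5]=-8 ≤ 0 → i=4, swap A[4],A[5] → -9 -3 -5 -6 -8 3 2 1 -7 -10 0
j=6: A[6]=2 > 0 → no swap
j=7: A[7]=1 > 0 → no swap
(after j=7) A = -9 -3 -5 -6 -8 3 2 1 -7 -10 0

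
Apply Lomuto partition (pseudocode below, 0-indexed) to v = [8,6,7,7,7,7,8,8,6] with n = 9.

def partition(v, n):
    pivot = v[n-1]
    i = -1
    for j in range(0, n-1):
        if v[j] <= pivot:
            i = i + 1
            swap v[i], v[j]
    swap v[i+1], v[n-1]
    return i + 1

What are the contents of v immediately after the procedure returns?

pivot = v[8] = 6; i = -1
j=0: v[0]=8 > 6 → no swap
j=1: v[1]=6 ≤ 6 → i=0, swap v[0],v[1] → [6,8,7,7,7,7,8,8,6]
j=2: v[2]=7 > 6 → no swap
j=3: v[3]=7 > 6 → no swap
j=4: v[4]=7 > 6 → no swap
j=5: v[5]=7 > 6 → no swap
j=6: v[6]=8 > 6 → no swap
j=7: v[7]=8 > 6 → no swap
final swap v[1],v[8] → [6,6,7,7,7,7,8,8,8]; return 1

[6,6,7,7,7,7,8,8,8]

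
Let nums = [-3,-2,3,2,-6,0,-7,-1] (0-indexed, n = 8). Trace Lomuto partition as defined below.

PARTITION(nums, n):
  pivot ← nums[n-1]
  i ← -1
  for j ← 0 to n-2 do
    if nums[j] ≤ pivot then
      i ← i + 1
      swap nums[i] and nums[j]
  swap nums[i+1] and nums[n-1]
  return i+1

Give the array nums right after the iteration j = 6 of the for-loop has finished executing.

[-3,-2,-6,-7,3,0,2,-1]

pivot = nums[7] = -1; i = -1
j=0: nums[0]=-3 ≤ -1 → i=0, swap nums[0],nums[0] (no change) → [-3,-2,3,2,-6,0,-7,-1]
j=1: nums[1]=-2 ≤ -1 → i=1, swap nums[1],nums[1] (no change) → [-3,-2,3,2,-6,0,-7,-1]
j=2: nums[2]=3 > -1 → no swap
j=3: nums[3]=2 > -1 → no swap
j=4: nums[4]=-6 ≤ -1 → i=2, swap nums[2],nums[4] → [-3,-2,-6,2,3,0,-7,-1]
j=5: nums[5]=0 > -1 → no swap
j=6: nums[6]=-7 ≤ -1 → i=3, swap nums[3],nums[6] → [-3,-2,-6,-7,3,0,2,-1]
(after j=6) nums = [-3,-2,-6,-7,3,0,2,-1]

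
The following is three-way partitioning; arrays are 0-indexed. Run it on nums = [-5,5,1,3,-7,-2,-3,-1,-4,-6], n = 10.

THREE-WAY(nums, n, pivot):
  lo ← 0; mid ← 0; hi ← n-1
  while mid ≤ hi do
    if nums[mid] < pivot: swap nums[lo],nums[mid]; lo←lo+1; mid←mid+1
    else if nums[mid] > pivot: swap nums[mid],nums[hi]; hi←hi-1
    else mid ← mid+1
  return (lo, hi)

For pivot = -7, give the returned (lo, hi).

lo=0 mid=0 hi=9
-5>-7: swap(0,9), hi=8 ⇒ [-6,5,1,3,-7,-2,-3,-1,-4,-5]
-6>-7: swap(0,8), hi=7 ⇒ [-4,5,1,3,-7,-2,-3,-1,-6,-5]
-4>-7: swap(0,7), hi=6 ⇒ [-1,5,1,3,-7,-2,-3,-4,-6,-5]
-1>-7: swap(0,6), hi=5 ⇒ [-3,5,1,3,-7,-2,-1,-4,-6,-5]
-3>-7: swap(0,5), hi=4 ⇒ [-2,5,1,3,-7,-3,-1,-4,-6,-5]
-2>-7: swap(0,4), hi=3 ⇒ [-7,5,1,3,-2,-3,-1,-4,-6,-5]
-7=-7: mid=1
5>-7: swap(1,3), hi=2 ⇒ [-7,3,1,5,-2,-3,-1,-4,-6,-5]
3>-7: swap(1,2), hi=1 ⇒ [-7,1,3,5,-2,-3,-1,-4,-6,-5]
1>-7: swap(1,1), hi=0 ⇒ [-7,1,3,5,-2,-3,-1,-4,-6,-5]
done. lo=0 hi=0; nums=[-7,1,3,5,-2,-3,-1,-4,-6,-5]

(0, 0)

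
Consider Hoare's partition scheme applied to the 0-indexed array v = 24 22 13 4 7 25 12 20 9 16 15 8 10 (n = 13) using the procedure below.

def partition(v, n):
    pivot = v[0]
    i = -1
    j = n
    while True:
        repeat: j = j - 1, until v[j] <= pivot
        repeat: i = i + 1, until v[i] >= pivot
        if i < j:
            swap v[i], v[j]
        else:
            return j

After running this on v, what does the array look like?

10 22 13 4 7 8 12 20 9 16 15 25 24

pivot = v[0] = 24; i = -1, j = 13
j→12 (v[12]=10≤24), i→0 (v[0]=24≥24); i<j, swap → 10 22 13 4 7 25 12 20 9 16 15 8 24
j→11 (v[11]=8≤24), i→5 (v[5]=25≥24); i<j, swap → 10 22 13 4 7 8 12 20 9 16 15 25 24
j→10, i→11; i≥j, return j=10. v = 10 22 13 4 7 8 12 20 9 16 15 25 24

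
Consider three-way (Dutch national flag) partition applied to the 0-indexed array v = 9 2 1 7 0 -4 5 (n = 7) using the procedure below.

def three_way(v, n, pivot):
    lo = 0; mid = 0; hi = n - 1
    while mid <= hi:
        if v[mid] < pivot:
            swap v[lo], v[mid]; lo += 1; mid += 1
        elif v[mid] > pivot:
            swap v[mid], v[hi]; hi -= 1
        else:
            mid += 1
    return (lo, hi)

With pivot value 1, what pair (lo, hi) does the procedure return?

pivot = 1; lo=0, mid=0, hi=6
v[mid]=9>1: swap v[0],v[6]; hi=5 → 5 2 1 7 0 -4 9
v[mid]=5>1: swap v[0],v[5]; hi=4 → -4 2 1 7 0 5 9
v[mid]=-4<1: swap v[0],v[0]; lo=1,mid=1 → -4 2 1 7 0 5 9
v[mid]=2>1: swap v[1],v[4]; hi=3 → -4 0 1 7 2 5 9
v[mid]=0<1: swap v[1],v[1]; lo=2,mid=2 → -4 0 1 7 2 5 9
v[mid]=1=1: mid=3
v[mid]=7>1: swap v[3],v[3]; hi=2 → -4 0 1 7 2 5 9
end: lo=2, hi=2; v = -4 0 1 7 2 5 9

(2, 2)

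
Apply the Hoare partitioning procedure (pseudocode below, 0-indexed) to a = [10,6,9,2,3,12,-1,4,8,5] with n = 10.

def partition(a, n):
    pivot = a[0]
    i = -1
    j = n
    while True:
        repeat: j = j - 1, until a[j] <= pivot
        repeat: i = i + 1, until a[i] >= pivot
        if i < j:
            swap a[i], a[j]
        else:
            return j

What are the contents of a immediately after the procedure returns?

pivot=10
j stops at 9 (5), i stops at 0 (10); swap ⇒ [5,6,9,2,3,12,-1,4,8,10]
j stops at 8 (8), i stops at 5 (12); swap ⇒ [5,6,9,2,3,8,-1,4,12,10]
j stops at 7, i stops at 8; i≥j ⇒ return 7. a=[5,6,9,2,3,8,-1,4,12,10]

[5,6,9,2,3,8,-1,4,12,10]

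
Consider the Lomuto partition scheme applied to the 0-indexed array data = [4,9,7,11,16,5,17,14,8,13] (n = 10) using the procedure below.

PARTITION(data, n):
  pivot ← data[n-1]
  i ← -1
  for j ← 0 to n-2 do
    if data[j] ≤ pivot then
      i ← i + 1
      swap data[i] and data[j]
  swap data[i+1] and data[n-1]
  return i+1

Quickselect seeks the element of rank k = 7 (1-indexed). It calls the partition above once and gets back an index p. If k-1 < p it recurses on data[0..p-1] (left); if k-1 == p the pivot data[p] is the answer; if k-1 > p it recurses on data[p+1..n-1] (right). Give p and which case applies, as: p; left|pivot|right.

6; pivot

pivot=13, i=-1
j=0: 4≤13, i=0, swap(0,0) ⇒ [4,9,7,11,16,5,17,14,8,13]
j=1: 9≤13, i=1, swap(1,1) ⇒ [4,9,7,11,16,5,17,14,8,13]
j=2: 7≤13, i=2, swap(2,2) ⇒ [4,9,7,11,16,5,17,14,8,13]
j=3: 11≤13, i=3, swap(3,3) ⇒ [4,9,7,11,16,5,17,14,8,13]
j=4: 16>13, skip
j=5: 5≤13, i=4, swap(4,5) ⇒ [4,9,7,11,5,16,17,14,8,13]
j=6: 17>13, skip
j=7: 14>13, skip
j=8: 8≤13, i=5, swap(5,8) ⇒ [4,9,7,11,5,8,17,14,16,13]
swap(6,9) ⇒ [4,9,7,11,5,8,13,14,16,17]; return 6
p = 6; k-1 = 6 == 6 ⇒ pivot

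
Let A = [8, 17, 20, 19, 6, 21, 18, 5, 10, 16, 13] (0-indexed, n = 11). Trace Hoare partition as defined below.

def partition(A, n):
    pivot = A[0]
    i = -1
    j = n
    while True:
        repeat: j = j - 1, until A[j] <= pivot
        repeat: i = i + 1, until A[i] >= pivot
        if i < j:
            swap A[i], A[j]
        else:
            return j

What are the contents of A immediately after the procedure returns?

[5, 6, 20, 19, 17, 21, 18, 8, 10, 16, 13]

pivot=8
j stops at 7 (5), i stops at 0 (8); swap ⇒ [5, 17, 20, 19, 6, 21, 18, 8, 10, 16, 13]
j stops at 4 (6), i stops at 1 (17); swap ⇒ [5, 6, 20, 19, 17, 21, 18, 8, 10, 16, 13]
j stops at 1, i stops at 2; i≥j ⇒ return 1. A=[5, 6, 20, 19, 17, 21, 18, 8, 10, 16, 13]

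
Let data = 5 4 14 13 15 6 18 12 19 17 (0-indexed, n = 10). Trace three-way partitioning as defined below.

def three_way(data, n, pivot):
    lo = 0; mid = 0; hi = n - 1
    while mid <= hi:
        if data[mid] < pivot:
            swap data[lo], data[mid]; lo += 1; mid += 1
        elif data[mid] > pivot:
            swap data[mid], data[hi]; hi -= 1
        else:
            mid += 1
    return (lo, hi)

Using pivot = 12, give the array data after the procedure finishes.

5 4 6 12 15 18 13 19 17 14

pivot = 12; lo=0, mid=0, hi=9
data[mid]=5<12: swap data[0],data[0]; lo=1,mid=1 → 5 4 14 13 15 6 18 12 19 17
data[mid]=4<12: swap data[1],data[1]; lo=2,mid=2 → 5 4 14 13 15 6 18 12 19 17
data[mid]=14>12: swap data[2],data[9]; hi=8 → 5 4 17 13 15 6 18 12 19 14
data[mid]=17>12: swap data[2],data[8]; hi=7 → 5 4 19 13 15 6 18 12 17 14
data[mid]=19>12: swap data[2],data[7]; hi=6 → 5 4 12 13 15 6 18 19 17 14
data[mid]=12=12: mid=3
data[mid]=13>12: swap data[3],data[6]; hi=5 → 5 4 12 18 15 6 13 19 17 14
data[mid]=18>12: swap data[3],data[5]; hi=4 → 5 4 12 6 15 18 13 19 17 14
data[mid]=6<12: swap data[2],data[3]; lo=3,mid=4 → 5 4 6 12 15 18 13 19 17 14
data[mid]=15>12: swap data[4],data[4]; hi=3 → 5 4 6 12 15 18 13 19 17 14
end: lo=3, hi=3; data = 5 4 6 12 15 18 13 19 17 14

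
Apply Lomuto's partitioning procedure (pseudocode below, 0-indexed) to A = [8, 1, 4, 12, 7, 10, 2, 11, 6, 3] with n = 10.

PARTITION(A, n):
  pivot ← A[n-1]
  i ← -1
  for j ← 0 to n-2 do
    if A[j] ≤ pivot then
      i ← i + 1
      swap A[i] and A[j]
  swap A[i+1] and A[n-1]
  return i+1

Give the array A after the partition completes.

[1, 2, 3, 12, 7, 10, 8, 11, 6, 4]

pivot = A[9] = 3; i = -1
j=0: A[0]=8 > 3 → no swap
j=1: A[1]=1 ≤ 3 → i=0, swap A[0],A[1] → [1, 8, 4, 12, 7, 10, 2, 11, 6, 3]
j=2: A[2]=4 > 3 → no swap
j=3: A[3]=12 > 3 → no swap
j=4: A[4]=7 > 3 → no swap
j=5: A[5]=10 > 3 → no swap
j=6: A[6]=2 ≤ 3 → i=1, swap A[1],A[6] → [1, 2, 4, 12, 7, 10, 8, 11, 6, 3]
j=7: A[7]=11 > 3 → no swap
j=8: A[8]=6 > 3 → no swap
final swap A[2],A[9] → [1, 2, 3, 12, 7, 10, 8, 11, 6, 4]; return 2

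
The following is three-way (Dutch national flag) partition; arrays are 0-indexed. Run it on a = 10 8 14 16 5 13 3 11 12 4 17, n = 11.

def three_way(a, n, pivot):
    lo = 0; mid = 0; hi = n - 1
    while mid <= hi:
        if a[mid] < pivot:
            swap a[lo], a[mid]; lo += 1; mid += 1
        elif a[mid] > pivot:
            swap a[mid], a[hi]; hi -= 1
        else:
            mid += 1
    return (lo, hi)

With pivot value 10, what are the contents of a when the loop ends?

8 4 3 5 10 13 11 12 16 17 14

pivot = 10; lo=0, mid=0, hi=10
a[mid]=10=10: mid=1
a[mid]=8<10: swap a[0],a[1]; lo=1,mid=2 → 8 10 14 16 5 13 3 11 12 4 17
a[mid]=14>10: swap a[2],a[10]; hi=9 → 8 10 17 16 5 13 3 11 12 4 14
a[mid]=17>10: swap a[2],a[9]; hi=8 → 8 10 4 16 5 13 3 11 12 17 14
a[mid]=4<10: swap a[1],a[2]; lo=2,mid=3 → 8 4 10 16 5 13 3 11 12 17 14
a[mid]=16>10: swap a[3],a[8]; hi=7 → 8 4 10 12 5 13 3 11 16 17 14
a[mid]=12>10: swap a[3],a[7]; hi=6 → 8 4 10 11 5 13 3 12 16 17 14
a[mid]=11>10: swap a[3],a[6]; hi=5 → 8 4 10 3 5 13 11 12 16 17 14
a[mid]=3<10: swap a[2],a[3]; lo=3,mid=4 → 8 4 3 10 5 13 11 12 16 17 14
a[mid]=5<10: swap a[3],a[4]; lo=4,mid=5 → 8 4 3 5 10 13 11 12 16 17 14
a[mid]=13>10: swap a[5],a[5]; hi=4 → 8 4 3 5 10 13 11 12 16 17 14
end: lo=4, hi=4; a = 8 4 3 5 10 13 11 12 16 17 14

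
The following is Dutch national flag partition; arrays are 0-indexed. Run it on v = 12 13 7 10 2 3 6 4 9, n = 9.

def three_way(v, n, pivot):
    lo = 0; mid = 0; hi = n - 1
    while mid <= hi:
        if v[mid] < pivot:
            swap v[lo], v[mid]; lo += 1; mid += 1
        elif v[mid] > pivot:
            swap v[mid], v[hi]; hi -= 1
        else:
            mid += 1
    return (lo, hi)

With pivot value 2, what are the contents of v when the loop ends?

lo=0 mid=0 hi=8
12>2: swap(0,8), hi=7 ⇒ 9 13 7 10 2 3 6 4 12
9>2: swap(0,7), hi=6 ⇒ 4 13 7 10 2 3 6 9 12
4>2: swap(0,6), hi=5 ⇒ 6 13 7 10 2 3 4 9 12
6>2: swap(0,5), hi=4 ⇒ 3 13 7 10 2 6 4 9 12
3>2: swap(0,4), hi=3 ⇒ 2 13 7 10 3 6 4 9 12
2=2: mid=1
13>2: swap(1,3), hi=2 ⇒ 2 10 7 13 3 6 4 9 12
10>2: swap(1,2), hi=1 ⇒ 2 7 10 13 3 6 4 9 12
7>2: swap(1,1), hi=0 ⇒ 2 7 10 13 3 6 4 9 12
done. lo=0 hi=0; v=2 7 10 13 3 6 4 9 12

2 7 10 13 3 6 4 9 12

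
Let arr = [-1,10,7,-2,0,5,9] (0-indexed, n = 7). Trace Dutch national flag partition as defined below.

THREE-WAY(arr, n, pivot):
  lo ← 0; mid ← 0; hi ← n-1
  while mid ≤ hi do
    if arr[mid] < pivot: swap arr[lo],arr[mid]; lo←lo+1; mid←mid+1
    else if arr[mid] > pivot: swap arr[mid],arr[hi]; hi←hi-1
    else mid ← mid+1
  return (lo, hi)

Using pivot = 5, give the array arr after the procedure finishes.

pivot = 5; lo=0, mid=0, hi=6
arr[mid]=-1<5: swap arr[0],arr[0]; lo=1,mid=1 → [-1,10,7,-2,0,5,9]
arr[mid]=10>5: swap arr[1],arr[6]; hi=5 → [-1,9,7,-2,0,5,10]
arr[mid]=9>5: swap arr[1],arr[5]; hi=4 → [-1,5,7,-2,0,9,10]
arr[mid]=5=5: mid=2
arr[mid]=7>5: swap arr[2],arr[4]; hi=3 → [-1,5,0,-2,7,9,10]
arr[mid]=0<5: swap arr[1],arr[2]; lo=2,mid=3 → [-1,0,5,-2,7,9,10]
arr[mid]=-2<5: swap arr[2],arr[3]; lo=3,mid=4 → [-1,0,-2,5,7,9,10]
end: lo=3, hi=3; arr = [-1,0,-2,5,7,9,10]

[-1,0,-2,5,7,9,10]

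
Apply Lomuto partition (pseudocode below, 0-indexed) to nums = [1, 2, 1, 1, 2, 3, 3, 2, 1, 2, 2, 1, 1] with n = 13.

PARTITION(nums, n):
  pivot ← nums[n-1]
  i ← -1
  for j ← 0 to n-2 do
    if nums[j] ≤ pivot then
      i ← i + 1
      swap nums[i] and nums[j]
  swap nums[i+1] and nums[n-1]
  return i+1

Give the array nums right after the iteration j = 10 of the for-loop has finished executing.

[1, 1, 1, 1, 2, 3, 3, 2, 2, 2, 2, 1, 1]

pivot=1, i=-1
j=0: 1≤1, i=0, swap(0,0) ⇒ [1, 2, 1, 1, 2, 3, 3, 2, 1, 2, 2, 1, 1]
j=1: 2>1, skip
j=2: 1≤1, i=1, swap(1,2) ⇒ [1, 1, 2, 1, 2, 3, 3, 2, 1, 2, 2, 1, 1]
j=3: 1≤1, i=2, swap(2,3) ⇒ [1, 1, 1, 2, 2, 3, 3, 2, 1, 2, 2, 1, 1]
j=4: 2>1, skip
j=5: 3>1, skip
j=6: 3>1, skip
j=7: 2>1, skip
j=8: 1≤1, i=3, swap(3,8) ⇒ [1, 1, 1, 1, 2, 3, 3, 2, 2, 2, 2, 1, 1]
j=9: 2>1, skip
j=10: 2>1, skip
(after j=10) nums = [1, 1, 1, 1, 2, 3, 3, 2, 2, 2, 2, 1, 1]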